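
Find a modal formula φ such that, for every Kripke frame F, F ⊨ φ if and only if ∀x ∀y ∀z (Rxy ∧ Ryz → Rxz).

□s → □□s

The condition is transitivity. The 4 schema □s → □□s defines it.
Suppose □s→□□s is valid. Take Rxy, Ryz and set V(s)={w : Rxw}. Then □s at x, so □□s at x, so □s at y, so s at z, i.e. Rxz.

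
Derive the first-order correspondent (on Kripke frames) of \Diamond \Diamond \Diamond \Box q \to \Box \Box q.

This is a Sahlqvist (Geach-type) schema ◇^3□^1q → □^2◇^0q.
Minimal-valuation argument: fix x; take any y with xR^3y and any z with xR^2z. Set V(q) to the set of worlds R-reachable from y in exactly 1 step. Then □^1q holds at y, so the antecedent holds at x; validity forces ◇^0q at z, giving a w with zR^0w and yR^1w.
First-order correspondent: \forall x \forall y \forall z ((x R^3 y \wedge x R^2 z) \to \exists w (yRw \wedge z = w)).

\forall x \forall y \forall z ((x R^3 y \wedge x R^2 z) \to \exists w (yRw \wedge z = w))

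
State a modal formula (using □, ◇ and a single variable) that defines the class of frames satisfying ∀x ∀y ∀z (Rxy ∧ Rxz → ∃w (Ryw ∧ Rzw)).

◇□p → □◇p

The condition is convergence. The .2 schema ◇□p → □◇p defines it.
Suppose ◇□p→□◇p is valid. Take Rxy, Rxz and set V(p)={w : Ryw}. Then □p at y so ◇□p at x, so □◇p at x, so ◇p at z, giving w with Rzw and Ryw.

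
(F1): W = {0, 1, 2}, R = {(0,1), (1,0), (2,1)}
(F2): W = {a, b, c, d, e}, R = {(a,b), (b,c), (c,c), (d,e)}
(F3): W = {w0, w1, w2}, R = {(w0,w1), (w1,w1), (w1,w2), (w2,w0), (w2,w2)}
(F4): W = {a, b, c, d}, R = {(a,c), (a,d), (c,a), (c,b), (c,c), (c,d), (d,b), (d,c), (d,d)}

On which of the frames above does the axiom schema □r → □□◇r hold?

The schema corresponds to a generalized confluence (Geach) condition: ∀x ∀z (xR²z → ∃w (xRw ∧ zRw)).
(F1): holds.
(F2): fails — aR²c but no w with aRw and cRw.
(F3): fails — w0R²w2 but no w with w0Rw and w2Rw.
(F4): fails — aR²b but no w with aRw and bRw.
Valid on: (F1).

(F1)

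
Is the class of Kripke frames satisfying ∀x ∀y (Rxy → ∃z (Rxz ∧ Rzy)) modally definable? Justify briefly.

Yes: it is density, defined by the C4 schema □□q → □q.
Suppose □□q→□q is valid. Take Rxy and set V(q)={w : xR²w}. Then □□q at x, so □q at x, so q at y, i.e. ∃z(Rxz∧Rzy).

Definable; □□q → □q defines it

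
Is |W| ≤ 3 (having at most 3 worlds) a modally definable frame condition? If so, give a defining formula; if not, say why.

No — not modally definable

Modal frame validity is preserved under disjoint unions.
Any modal formula valid on each of 4 disjoint one-world frames is valid on their disjoint union (validity is preserved under disjoint unions). Each one-world frame has |W|=1≤3, but the union has |W|=4.
So no modal formula (or set of formulas) defines exactly the |W|≤3 frames.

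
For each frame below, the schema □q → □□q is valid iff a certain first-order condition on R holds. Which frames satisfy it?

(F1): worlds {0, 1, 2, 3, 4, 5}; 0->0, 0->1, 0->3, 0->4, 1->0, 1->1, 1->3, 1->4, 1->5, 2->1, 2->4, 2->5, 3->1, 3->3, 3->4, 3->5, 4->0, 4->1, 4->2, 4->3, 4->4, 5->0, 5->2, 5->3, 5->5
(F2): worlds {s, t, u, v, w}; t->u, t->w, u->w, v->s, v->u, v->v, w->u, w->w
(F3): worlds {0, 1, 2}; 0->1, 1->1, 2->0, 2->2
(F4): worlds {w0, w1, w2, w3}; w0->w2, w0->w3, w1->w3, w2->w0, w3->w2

none

This is the axiom for transitivity; its first-order frame correspondent is ∀x ∀y ∀z (Rxy ∧ Ryz → Rxz).
(F1): fails — R34 and R42 but not R32.
(F2): fails — Ruw and Rwu but not Ruu.
(F3): fails — R20 and R01 but not R21.
(F4): fails — Rw3w2 and Rw2w0 but not Rw3w0.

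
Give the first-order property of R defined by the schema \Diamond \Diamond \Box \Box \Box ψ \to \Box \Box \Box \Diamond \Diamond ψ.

This is a Sahlqvist (Geach-type) schema ◇^2□^3ψ → □^3◇^2ψ.
First-order correspondent: \forall x \forall y \forall z ((x R^2 y \wedge x R^3 z) \to \exists w (y R^3 w \wedge z R^2 w)).

\forall x \forall y \forall z ((x R^2 y \wedge x R^3 z) \to \exists w (y R^3 w \wedge z R^2 w))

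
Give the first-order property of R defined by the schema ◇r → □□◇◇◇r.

This is a Sahlqvist (Geach-type) schema ◇^1□^0r → □^2◇^3r.
First-order correspondent: ∀x ∀y ∀z ((xRy ∧ xR²z) → ∃w (y = w ∧ zR³w)).

∀x ∀y ∀z ((xRy ∧ xR²z) → ∃w (y = w ∧ zR³w))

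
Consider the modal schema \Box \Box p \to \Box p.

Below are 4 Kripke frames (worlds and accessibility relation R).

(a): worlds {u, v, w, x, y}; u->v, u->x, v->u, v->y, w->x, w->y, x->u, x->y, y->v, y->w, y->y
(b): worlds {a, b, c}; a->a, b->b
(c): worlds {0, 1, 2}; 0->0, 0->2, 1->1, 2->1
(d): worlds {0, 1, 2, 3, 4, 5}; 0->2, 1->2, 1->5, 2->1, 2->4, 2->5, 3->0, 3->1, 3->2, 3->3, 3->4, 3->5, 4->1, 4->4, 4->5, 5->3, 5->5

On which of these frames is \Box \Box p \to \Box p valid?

Frame correspondent (Sahlqvist): \forall x \forall y (Rxy \to \exists z (Rxz \wedge Rzy)) — i.e. density.
(a): fails — Ruv but no z with Ruz and Rzv.
(b): satisfies the condition.
(c): satisfies the condition.
(d): fails — R02 but no z with R0z and Rz2.

(b), (c)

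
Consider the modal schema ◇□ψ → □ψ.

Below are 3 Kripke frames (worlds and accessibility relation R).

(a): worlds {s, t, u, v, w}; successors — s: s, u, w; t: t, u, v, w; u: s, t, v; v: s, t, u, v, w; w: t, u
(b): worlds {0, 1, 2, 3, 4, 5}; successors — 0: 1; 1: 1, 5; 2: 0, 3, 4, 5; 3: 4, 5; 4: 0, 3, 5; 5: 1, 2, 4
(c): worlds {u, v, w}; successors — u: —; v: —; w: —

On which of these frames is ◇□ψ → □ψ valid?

(c)

This is the axiom for the Euclidean property; its first-order frame correspondent is ∀x ∀y ∀z (Rxy ∧ Rxz → Ryz).
(a): fails — Rsw and Rsw but not Rww.
(b): fails — R15 and R15 but not R55.
(c): condition met.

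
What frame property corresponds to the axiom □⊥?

□⊥ is valid iff no world has any successor (otherwise □⊥ fails at any world with one).
Conversely, on a frame with emptiness of R the schema holds at every world under every valuation.
Frame condition: ∀x ∀y ¬Rxy.

Emptiness of R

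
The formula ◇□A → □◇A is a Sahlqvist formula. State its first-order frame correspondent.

This schema is the .2 axiom.
Its frame correspondent is convergence — ∀x ∀y ∀z (Rxy ∧ Rxz → ∃w (Ryw ∧ Rzw)).

convergence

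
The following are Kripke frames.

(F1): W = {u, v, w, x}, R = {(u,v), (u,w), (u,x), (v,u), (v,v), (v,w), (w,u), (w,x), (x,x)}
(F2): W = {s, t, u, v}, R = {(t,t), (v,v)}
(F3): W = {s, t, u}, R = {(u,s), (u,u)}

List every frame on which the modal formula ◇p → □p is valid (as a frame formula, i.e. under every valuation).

The schema corresponds to partial functionality: ∀x ∀y ∀z (Rxy ∧ Rxz → y = z).
(F1): fails — u sees both v and w.
(F2): condition met.
(F3): fails — u sees both s and u.
Valid on: (F2).

(F2)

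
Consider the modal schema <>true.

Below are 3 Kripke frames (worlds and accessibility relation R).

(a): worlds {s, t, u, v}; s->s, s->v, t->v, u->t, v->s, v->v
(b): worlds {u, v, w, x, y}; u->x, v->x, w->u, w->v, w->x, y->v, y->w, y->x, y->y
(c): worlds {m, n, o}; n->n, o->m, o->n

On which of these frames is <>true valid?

(a)

The schema corresponds to seriality: forall x exists y Rxy.
(a): ✓.
(b): fails — world x has no successor.
(c): fails — world m has no successor.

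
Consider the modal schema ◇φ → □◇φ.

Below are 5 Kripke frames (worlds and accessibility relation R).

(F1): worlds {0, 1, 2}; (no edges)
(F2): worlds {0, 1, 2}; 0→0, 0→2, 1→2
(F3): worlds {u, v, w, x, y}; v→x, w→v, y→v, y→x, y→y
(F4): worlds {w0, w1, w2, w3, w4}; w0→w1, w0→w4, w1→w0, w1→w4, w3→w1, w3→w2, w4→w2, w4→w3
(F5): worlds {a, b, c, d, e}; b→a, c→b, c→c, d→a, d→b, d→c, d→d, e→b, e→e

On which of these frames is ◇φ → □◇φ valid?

(F1)

Frame correspondent (Sahlqvist): ∀x ∀y ∀z (Rxy ∧ Rxz → Ryz) — i.e. the Euclidean property.
(F1): ✓.
(F2): fails — R02 and R00 but not R20.
(F3): fails — Rvx and Rvx but not Rxx.
(F4): fails — Rw0w4 and Rw0w4 but not Rw4w4.
(F5): fails — Rba and Rba but not Raa.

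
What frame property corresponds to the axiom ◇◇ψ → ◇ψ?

transitivity

This schema is equivalent to the 4 axiom □ψ → □□ψ.
Its frame correspondent is transitivity — ∀x ∀y ∀z (Rxy ∧ Ryz → Rxz).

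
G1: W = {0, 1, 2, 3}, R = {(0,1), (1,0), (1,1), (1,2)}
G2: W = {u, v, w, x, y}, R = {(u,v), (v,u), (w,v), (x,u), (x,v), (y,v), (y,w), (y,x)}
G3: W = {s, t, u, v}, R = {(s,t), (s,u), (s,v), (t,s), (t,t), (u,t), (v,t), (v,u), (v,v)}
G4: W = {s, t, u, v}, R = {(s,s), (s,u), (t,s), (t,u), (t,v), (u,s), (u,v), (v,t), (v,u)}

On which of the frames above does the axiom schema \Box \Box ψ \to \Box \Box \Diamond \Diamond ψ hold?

Frame correspondent (Sahlqvist): \forall x \forall z (x R^2 z \to \exists w (x R^2 w \wedge z R^2 w)) — i.e. a generalized confluence (Geach) condition.
G1: fails — 0R²2 but no w with 0R²w and 2R²w.
G2: satisfies the condition.
G3: satisfies the condition.
G4: satisfies the condition.
Valid on: G2, G3, G4.

G2, G3, G4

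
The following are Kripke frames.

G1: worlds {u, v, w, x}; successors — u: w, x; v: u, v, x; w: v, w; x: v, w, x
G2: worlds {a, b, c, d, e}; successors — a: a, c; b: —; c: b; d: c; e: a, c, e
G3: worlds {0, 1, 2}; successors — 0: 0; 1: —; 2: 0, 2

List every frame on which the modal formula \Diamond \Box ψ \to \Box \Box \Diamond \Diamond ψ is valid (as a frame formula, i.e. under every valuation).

G1, G3

The schema corresponds to a generalized confluence (Geach) condition: \forall x \forall y \forall z ((xRy \wedge x R^2 z) \to \exists w (yRw \wedge z R^2 w)).
G1: satisfies the condition.
G2: fails — aRa, aR²b but no w with aRw and bR²w.
G3: satisfies the condition.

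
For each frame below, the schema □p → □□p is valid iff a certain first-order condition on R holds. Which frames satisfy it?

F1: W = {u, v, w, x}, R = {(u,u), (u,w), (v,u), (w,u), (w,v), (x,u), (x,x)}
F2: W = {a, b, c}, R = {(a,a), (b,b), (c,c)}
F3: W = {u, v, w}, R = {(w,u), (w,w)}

This is the axiom for transitivity; its first-order frame correspondent is ∀x ∀y ∀z (Rxy ∧ Ryz → Rxz).
F1: fails — Ruw and Rwv but not Ruv.
F2: holds.
F3: holds.
Valid on: F2, F3.

F2, F3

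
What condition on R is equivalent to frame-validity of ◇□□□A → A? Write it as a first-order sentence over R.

∀x ∀y (xRy → ∃w (yR³w ∧ x = w))

This is a Sahlqvist (Geach-type) schema ◇^1□^3A → □^0◇^0A.
Minimal-valuation argument: fix x; take any y with xR^1y and any z with xR^0z. Set V(A) to the set of worlds R-reachable from y in exactly 3 steps. Then □^3A holds at y, so the antecedent holds at x; validity forces ◇^0A at z, giving a w with zR^0w and yR^3w.
First-order correspondent: ∀x ∀y (xRy → ∃w (yR³w ∧ x = w)).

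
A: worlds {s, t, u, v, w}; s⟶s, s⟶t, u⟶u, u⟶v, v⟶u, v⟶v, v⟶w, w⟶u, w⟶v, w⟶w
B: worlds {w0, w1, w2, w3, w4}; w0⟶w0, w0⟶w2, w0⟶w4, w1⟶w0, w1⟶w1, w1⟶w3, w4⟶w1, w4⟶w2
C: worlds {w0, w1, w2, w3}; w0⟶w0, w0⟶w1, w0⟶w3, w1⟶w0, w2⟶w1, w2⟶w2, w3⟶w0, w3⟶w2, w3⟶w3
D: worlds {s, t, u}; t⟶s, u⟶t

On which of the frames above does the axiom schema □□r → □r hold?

This is the axiom for density; its first-order frame correspondent is ∀x ∀y (Rxy → ∃z (Rxz ∧ Rzy)).
A: holds.
B: fails — Rw4w2 but no z with Rw4z and Rzw2.
C: holds.
D: fails — Rts but no z with Rtz and Rzs.

A, C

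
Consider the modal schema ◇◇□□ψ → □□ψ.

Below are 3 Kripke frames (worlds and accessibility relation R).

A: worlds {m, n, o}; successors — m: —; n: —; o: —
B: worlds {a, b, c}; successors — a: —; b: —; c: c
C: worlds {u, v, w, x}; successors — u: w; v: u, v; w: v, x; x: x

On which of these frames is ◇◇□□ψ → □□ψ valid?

A, B

The schema corresponds to a generalized confluence (Geach) condition: ∀x ∀y ∀z ((xR²y ∧ xR²z) → ∃w (yR²w ∧ z = w)).
A: satisfies the condition.
B: satisfies the condition.
C: fails — uR²v, uR²x but no t with vR²t and x=t.
Valid on: A, B.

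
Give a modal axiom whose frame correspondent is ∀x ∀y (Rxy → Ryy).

A defining formula is □(□q → q) (the T□ axiom).
Suppose □(□q→q) is valid. Take Rxy and set V(q)={w : Ryw}. Then at y, □q holds; since □(□q→q) at x, □q→q at y, so q at y, i.e. Ryy.

□(□q → q)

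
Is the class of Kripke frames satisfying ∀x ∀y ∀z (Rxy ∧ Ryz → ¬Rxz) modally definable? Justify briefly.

Any modally definable frame class is closed under surjective bounded morphisms.
The 7-cycle (worlds w0,w1,w2,w3,w4,w5,w6 with w0→w1→w2→w3→w4→w5→w6→w0) is intransitive. Mapping every world to a single reflexive point • is a surjective bounded morphism; the reflexive point is not intransitive (R••∧R•• but R••).
So no modal formula (or set of formulas) defines exactly the intransitive frames.

Not definable by any modal formula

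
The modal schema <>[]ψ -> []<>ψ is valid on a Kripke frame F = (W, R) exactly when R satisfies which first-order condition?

This schema is the .2 axiom.
Its frame correspondent is convergence — forall x forall y forall z (Rxy & Rxz -> exists w (Ryw & Rzw)).

convergence: forall x forall y forall z (Rxy & Rxz -> exists w (Ryw & Rzw))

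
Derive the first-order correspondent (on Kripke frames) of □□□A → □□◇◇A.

∀x ∀z (xR²z → ∃w (xR³w ∧ zR²w))

This is a Sahlqvist (Geach-type) schema ◇^0□^3A → □^2◇^2A.
Minimal-valuation argument: fix x; take any y with xR^0y and any z with xR^2z. Set V(A) to the set of worlds R-reachable from y in exactly 3 steps. Then □^3A holds at y, so the antecedent holds at x; validity forces ◇^2A at z, giving a w with zR^2w and yR^3w.
First-order correspondent: ∀x ∀z (xR²z → ∃w (xR³w ∧ zR²w)).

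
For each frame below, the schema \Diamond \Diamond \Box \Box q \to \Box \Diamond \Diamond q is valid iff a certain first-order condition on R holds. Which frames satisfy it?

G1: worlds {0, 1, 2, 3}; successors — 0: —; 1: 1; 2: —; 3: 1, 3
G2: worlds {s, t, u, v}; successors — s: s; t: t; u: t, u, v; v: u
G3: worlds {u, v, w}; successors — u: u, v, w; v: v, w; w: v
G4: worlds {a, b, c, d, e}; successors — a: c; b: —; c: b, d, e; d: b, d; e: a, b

Frame correspondent (Sahlqvist): \forall x \forall y \forall z ((x R^2 y \wedge xRz) \to \exists w (y R^2 w \wedge z R^2 w)) — i.e. a generalized confluence (Geach) condition.
G1: ✓.
G2: ✓.
G3: ✓.
G4: fails — aR²b, aRc but no w with bR²w and cR²w.

G1, G2, G3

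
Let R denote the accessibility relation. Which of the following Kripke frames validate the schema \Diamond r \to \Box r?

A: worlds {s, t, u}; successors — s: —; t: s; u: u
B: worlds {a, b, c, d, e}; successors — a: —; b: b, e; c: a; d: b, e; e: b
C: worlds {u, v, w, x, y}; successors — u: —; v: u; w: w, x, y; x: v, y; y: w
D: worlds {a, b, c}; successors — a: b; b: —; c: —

This is the axiom for partial functionality; its first-order frame correspondent is \forall x \forall y \forall z (Rxy \wedge Rxz \to y = z).
A: ✓.
B: fails — b sees both b and e.
C: fails — w sees both w and x.
D: ✓.
Valid on: A, D.

A, D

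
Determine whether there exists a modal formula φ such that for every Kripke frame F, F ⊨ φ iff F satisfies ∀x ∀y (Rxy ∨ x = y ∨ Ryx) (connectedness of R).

Not definable by any modal formula

Modal frame validity is preserved under disjoint unions.
Take 4 disjoint single-world reflexive frames: each is trivially connected, but their disjoint union has 4 worlds with no edge between distinct components, so it is not connected.
Hence connectedness of R is not modally definable.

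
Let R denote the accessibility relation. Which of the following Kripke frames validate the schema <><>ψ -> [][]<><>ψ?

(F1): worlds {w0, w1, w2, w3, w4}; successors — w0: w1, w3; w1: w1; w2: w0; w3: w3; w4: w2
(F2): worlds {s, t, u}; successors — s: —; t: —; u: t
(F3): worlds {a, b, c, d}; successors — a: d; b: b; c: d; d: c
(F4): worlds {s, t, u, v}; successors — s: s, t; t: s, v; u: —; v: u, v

(F2), (F3)

Frame correspondent (Sahlqvist): forall x forall y forall z ((x R^2 y & x R^2 z) -> exists w (y = w & z R^2 w)) — i.e. a generalized confluence (Geach) condition.
(F1): fails — w0R²w1, w0R²w3 but no w with w1=w and w3R²w.
(F2): holds.
(F3): holds.
(F4): fails — sR²s, sR²v but no w with s=w and vR²w.
Valid on: (F2), (F3).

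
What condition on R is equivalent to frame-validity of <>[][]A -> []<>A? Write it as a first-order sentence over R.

forall x forall y forall z ((xRy & xRz) -> exists w (y R^2 w & zRw))

This is a Sahlqvist (Geach-type) schema ◇^1□^2A → □^1◇^1A.
First-order correspondent: forall x forall y forall z ((xRy & xRz) -> exists w (y R^2 w & zRw)).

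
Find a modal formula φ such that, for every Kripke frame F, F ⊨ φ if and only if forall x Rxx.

A defining formula is □ψ → ψ (the T axiom).
Suppose □ψ→ψ is valid. At any x set V(ψ)={w : Rxw}. Then □ψ holds at x, so ψ holds at x, i.e. Rxx.

□ψ → ψ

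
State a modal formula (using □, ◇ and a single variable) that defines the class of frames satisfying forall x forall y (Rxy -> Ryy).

□(□r → r)

The condition is shift-reflexivity. The T□ schema □(□r → r) defines it.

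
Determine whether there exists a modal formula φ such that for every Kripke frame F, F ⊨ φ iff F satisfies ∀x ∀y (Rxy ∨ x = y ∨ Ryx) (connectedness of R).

Not definable by any modal formula

Modal frame validity is preserved under disjoint unions.
Take 4 disjoint single-world reflexive frames: each is trivially connected, but their disjoint union has 4 worlds with no edge between distinct components, so it is not connected.
So the class is not modally definable.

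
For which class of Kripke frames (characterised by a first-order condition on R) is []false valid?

□⊥ is valid iff no world has any successor (otherwise □⊥ fails at any world with one).

Emptiness of R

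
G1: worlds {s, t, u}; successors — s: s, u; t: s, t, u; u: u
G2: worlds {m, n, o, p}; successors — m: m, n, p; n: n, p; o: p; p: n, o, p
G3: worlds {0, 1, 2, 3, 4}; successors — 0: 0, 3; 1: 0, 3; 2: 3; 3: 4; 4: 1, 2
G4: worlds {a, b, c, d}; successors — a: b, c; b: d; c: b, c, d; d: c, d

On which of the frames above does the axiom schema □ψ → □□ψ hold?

This is the axiom for transitivity; its first-order frame correspondent is ∀x ∀y ∀z (Rxy ∧ Ryz → Rxz).
G1: satisfies the condition.
G2: fails — Rop and Rpn but not Ron.
G3: fails — R34 and R42 but not R32.
G4: fails — Rdc and Rcb but not Rdb.
Valid on: G1.

G1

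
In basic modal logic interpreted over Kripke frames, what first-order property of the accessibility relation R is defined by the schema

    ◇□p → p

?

Equivalently (dual form): p → □◇p.
Suppose p→□◇p is valid. Take Rxy and set V(p)={x}. Then p at x, so □◇p at x, so ◇p at y, so some z with Ryz has p; z=x, i.e. Ryx.

symmetry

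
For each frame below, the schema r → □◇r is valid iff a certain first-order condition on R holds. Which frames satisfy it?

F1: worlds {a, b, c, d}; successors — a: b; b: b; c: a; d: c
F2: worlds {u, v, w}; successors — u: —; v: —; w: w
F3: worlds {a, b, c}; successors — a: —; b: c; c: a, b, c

The schema corresponds to symmetry: ∀x ∀y (Rxy → Ryx).
F1: fails — Rca but not Rac.
F2: satisfies the condition.
F3: fails — Rca but not Rac.
Valid on: F2.

F2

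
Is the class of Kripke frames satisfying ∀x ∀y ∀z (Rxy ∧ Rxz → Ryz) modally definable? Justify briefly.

Yes — defined by ◇r → □◇r

The condition is the Euclidean property. A defining modal formula is ◇r → □◇r.
Suppose ◇r→□◇r is valid. Take Rxy, Rxz and set V(r)={y}. Then ◇r at x, so □◇r at x, so ◇r at z, so some w with Rzw has r; w=y, i.e. Rzy. By symmetry of the argument, Ryz.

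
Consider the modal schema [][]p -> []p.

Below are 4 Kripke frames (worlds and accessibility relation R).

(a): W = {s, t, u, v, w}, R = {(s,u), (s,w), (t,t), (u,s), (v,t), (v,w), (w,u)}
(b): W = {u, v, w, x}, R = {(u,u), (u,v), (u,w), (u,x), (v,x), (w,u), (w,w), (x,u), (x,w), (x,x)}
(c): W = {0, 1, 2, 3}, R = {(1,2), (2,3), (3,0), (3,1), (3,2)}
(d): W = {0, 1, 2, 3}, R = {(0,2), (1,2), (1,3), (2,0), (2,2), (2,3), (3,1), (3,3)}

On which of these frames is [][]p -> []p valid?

Frame correspondent (Sahlqvist): forall x forall y (Rxy -> exists z (Rxz & Rzy)) — i.e. density.
(a): fails — Rwu but no z with Rwz and Rzu.
(b): holds.
(c): fails — R31 but no z with R3z and Rz1.
(d): holds.
Valid on: (b), (d).

(b), (d)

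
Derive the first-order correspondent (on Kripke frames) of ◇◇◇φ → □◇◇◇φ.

∀x ∀y ∀z ((xR³y ∧ xRz) → ∃w (y = w ∧ zR³w))

This is a Sahlqvist (Geach-type) schema ◇^3□^0φ → □^1◇^3φ.
Minimal-valuation argument: fix x; take any y with xR^3y and any z with xR^1z. Set V(φ) to the set of worlds R-reachable from y in exactly 0 steps. Then □^0φ holds at y, so the antecedent holds at x; validity forces ◇^3φ at z, giving a w with zR^3w and yR^0w.
First-order correspondent: ∀x ∀y ∀z ((xR³y ∧ xRz) → ∃w (y = w ∧ zR³w)).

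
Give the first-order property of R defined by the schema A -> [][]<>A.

This is a Sahlqvist (Geach-type) schema ◇^0□^0A → □^2◇^1A.
Minimal-valuation argument: fix x; take any y with xR^0y and any z with xR^2z. Set V(A) to the set of worlds R-reachable from y in exactly 0 steps. Then □^0A holds at y, so the antecedent holds at x; validity forces ◇^1A at z, giving a w with zR^1w and yR^0w.
First-order correspondent: forall x forall z (x R^2 z -> exists w (x = w & zRw)).

forall x forall z (x R^2 z -> exists w (x = w & zRw))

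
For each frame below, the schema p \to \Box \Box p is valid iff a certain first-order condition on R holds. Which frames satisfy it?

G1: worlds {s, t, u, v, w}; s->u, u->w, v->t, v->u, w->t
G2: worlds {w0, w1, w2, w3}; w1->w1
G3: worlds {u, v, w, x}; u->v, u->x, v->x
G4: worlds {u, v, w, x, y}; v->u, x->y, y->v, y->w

This is the axiom for a generalized confluence (Geach) condition; its first-order frame correspondent is \forall x \forall z (x R^2 z \to \exists w (x = w \wedge z = w)).
G1: fails — sR²w but s ≠ w.
G2: ✓.
G3: fails — uR²x but u ≠ x.
G4: fails — xR²v but x ≠ v.
Valid on: G2.

G2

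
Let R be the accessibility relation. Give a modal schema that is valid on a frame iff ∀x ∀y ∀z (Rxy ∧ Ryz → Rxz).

A defining formula is □s → □□s (the 4 axiom).
Suppose □s→□□s is valid. Take Rxy, Ryz and set V(s)={w : Rxw}. Then □s at x, so □□s at x, so □s at y, so s at z, i.e. Rxz.

□s → □□s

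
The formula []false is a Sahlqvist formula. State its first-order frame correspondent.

This schema is the Ver axiom.
It corresponds to emptiness of R: forall x forall y ~Rxy.

emptiness of R: forall x forall y ~Rxy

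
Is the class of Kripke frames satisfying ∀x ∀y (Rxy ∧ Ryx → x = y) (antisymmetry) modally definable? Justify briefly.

Any modally definable frame class is closed under surjective bounded morphisms.
The 6-cycle (worlds a,b,c,d,e,f with a→b→c→d→e→f→a) is antisymmetric. Sending even-indexed worlds to a and odd-indexed worlds to b is a surjective bounded morphism onto the two-world frame with a↔b, which is not antisymmetric.
So the class is not modally definable.

Not modally definable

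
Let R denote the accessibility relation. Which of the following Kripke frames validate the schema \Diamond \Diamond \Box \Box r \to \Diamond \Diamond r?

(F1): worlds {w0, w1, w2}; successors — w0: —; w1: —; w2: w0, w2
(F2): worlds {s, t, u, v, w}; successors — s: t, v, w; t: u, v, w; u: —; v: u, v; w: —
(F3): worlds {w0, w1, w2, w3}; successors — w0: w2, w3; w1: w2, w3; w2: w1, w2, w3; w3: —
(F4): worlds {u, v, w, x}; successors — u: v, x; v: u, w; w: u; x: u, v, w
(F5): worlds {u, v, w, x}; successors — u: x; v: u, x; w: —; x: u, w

The schema corresponds to a generalized confluence (Geach) condition: \forall x \forall y (x R^2 y \to \exists w (y R^2 w \wedge x R^2 w)).
(F1): fails — w2R²w0 but no w with w0R²w and w2R²w.
(F2): fails — sR²u but no w* with uR²w* and sR²w*.
(F3): fails — w0R²w3 but no w with w3R²w and w0R²w.
(F4): satisfies the condition.
(F5): fails — uR²w but no t with wR²t and uR²t.

(F4)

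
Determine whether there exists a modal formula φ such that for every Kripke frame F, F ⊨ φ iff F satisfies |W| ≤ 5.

No

Modal frame validity is preserved under disjoint unions.
Any modal formula valid on each of 6 disjoint one-world frames is valid on their disjoint union (validity is preserved under disjoint unions). Each one-world frame has |W|=1≤5, but the union has |W|=6.
So no modal formula (or set of formulas) defines exactly the |W|≤5 frames.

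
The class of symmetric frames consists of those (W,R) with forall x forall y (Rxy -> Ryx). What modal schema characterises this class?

r → □◇r

This is symmetry; the standard corresponding axiom is B: r → □◇r.
Suppose r→□◇r is valid. Take Rxy and set V(r)={x}. Then r at x, so □◇r at x, so ◇r at y, so some z with Ryz has r; z=x, i.e. Ryx.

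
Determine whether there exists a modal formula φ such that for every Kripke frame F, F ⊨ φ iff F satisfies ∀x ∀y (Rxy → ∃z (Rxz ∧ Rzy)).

Definable; □□p → □p defines it

This is a Sahlqvist condition; the C4 axiom □□p → □p defines it.
Suppose □□p→□p is valid. Take Rxy and set V(p)={w : xR²w}. Then □□p at x, so □p at x, so p at y, i.e. ∃z(Rxz∧Rzy).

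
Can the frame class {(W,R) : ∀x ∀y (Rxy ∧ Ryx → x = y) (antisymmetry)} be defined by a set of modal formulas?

Not definable by any modal formula

Modal frame validity is preserved under surjective bounded morphisms.
The 6-cycle (worlds s,t,u,v,w,x with s→t→u→v→w→x→s) is antisymmetric. Sending even-indexed worlds to s and odd-indexed worlds to t is a surjective bounded morphism onto the two-world frame with s↔t, which is not antisymmetric.
So no modal formula (or set of formulas) defines exactly the antisymmetric frames.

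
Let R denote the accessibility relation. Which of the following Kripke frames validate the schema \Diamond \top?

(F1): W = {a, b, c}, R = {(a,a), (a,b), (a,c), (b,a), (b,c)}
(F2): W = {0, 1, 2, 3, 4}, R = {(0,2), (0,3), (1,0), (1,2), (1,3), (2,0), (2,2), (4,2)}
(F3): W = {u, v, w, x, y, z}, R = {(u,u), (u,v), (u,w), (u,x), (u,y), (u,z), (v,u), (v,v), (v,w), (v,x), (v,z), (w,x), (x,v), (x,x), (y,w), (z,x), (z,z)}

This is the axiom for seriality; its first-order frame correspondent is \forall x \exists y Rxy.
(F1): fails — world c has no successor.
(F2): fails — world 3 has no successor.
(F3): condition met.
Valid on: (F3).

(F3)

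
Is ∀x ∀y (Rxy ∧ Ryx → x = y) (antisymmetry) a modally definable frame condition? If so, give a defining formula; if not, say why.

Any modally definable frame class is closed under surjective bounded morphisms.
The 6-cycle (worlds w0,w1,w2,w3,w4,w5 with w0→w1→w2→w3→w4→w5→w0) is antisymmetric. Sending even-indexed worlds to a and odd-indexed worlds to b is a surjective bounded morphism onto the two-world frame with a↔b, which is not antisymmetric.
So no modal formula (or set of formulas) defines exactly the antisymmetric frames.

No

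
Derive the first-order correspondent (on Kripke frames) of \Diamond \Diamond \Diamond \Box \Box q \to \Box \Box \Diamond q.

\forall x \forall y \forall z ((x R^3 y \wedge x R^2 z) \to \exists w (y R^2 w \wedge zRw))

This is a Sahlqvist (Geach-type) schema ◇^3□^2q → □^2◇^1q.
Minimal-valuation argument: fix x; take any y with xR^3y and any z with xR^2z. Set V(q) to the set of worlds R-reachable from y in exactly 2 steps. Then □^2q holds at y, so the antecedent holds at x; validity forces ◇^1q at z, giving a w with zR^1w and yR^2w.
First-order correspondent: \forall x \forall y \forall z ((x R^3 y \wedge x R^2 z) \to \exists w (y R^2 w \wedge zRw)).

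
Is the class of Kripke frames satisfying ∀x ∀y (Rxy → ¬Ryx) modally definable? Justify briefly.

No — not modally definable

If a class were modally definable it would be closed under surjective bounded morphisms (Goldblatt–Thomason).
The 5-cycle (worlds 0,1,2,3,4 with 0→1→2→3→4→0) is asymmetric. Mapping every world to a single reflexive point • is a surjective bounded morphism, and the reflexive point is not asymmetric (R•• but asymmetry requires ¬R••).
So no modal formula (or set of formulas) defines exactly the asymmetric frames.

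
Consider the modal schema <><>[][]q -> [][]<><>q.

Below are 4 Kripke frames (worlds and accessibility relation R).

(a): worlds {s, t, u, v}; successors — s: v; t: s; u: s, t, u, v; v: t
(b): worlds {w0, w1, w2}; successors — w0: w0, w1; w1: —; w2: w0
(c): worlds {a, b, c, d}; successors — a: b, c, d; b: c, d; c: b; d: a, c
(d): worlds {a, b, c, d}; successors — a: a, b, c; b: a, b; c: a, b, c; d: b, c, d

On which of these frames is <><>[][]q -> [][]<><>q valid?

The schema corresponds to a generalized confluence (Geach) condition: forall x forall y forall z ((x R^2 y & x R^2 z) -> exists w (y R^2 w & z R^2 w)).
(a): fails — uR²s, uR²t but no w with sR²w and tR²w.
(b): fails — w0R²w0, w0R²w1 but no w with w0R²w and w1R²w.
(c): satisfies the condition.
(d): satisfies the condition.

(c), (d)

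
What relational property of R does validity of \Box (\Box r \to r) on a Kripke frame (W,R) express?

shift-reflexivity: \forall x \forall y (Rxy \to Ryy)

Suppose □(□r→r) is valid. Take Rxy and set V(r)={w : Ryw}. Then at y, □r holds; since □(□r→r) at x, □r→r at y, so r at y, i.e. Ryy.
Conversely, any frame satisfying \forall x \forall y (Rxy \to Ryy) validates the schema.
So the correspondent is shift-reflexivity.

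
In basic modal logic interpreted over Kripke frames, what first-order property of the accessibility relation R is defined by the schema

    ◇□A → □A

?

This schema is equivalent to the 5 axiom ◇A → □◇A.
It corresponds to the Euclidean property: ∀x ∀y ∀z (Rxy ∧ Rxz → Ryz).

the Euclidean property: ∀x ∀y ∀z (Rxy ∧ Rxz → Ryz)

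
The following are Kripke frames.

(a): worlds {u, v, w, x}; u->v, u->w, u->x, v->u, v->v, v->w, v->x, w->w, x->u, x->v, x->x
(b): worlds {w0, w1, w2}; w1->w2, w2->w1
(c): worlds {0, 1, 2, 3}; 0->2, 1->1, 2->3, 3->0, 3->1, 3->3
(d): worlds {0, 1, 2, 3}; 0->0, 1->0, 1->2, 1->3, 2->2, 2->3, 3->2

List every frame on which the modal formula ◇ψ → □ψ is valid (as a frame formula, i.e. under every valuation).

Frame correspondent (Sahlqvist): ∀x ∀y ∀z (Rxy ∧ Rxz → y = z) — i.e. partial functionality.
(a): fails — u sees both v and w.
(b): holds.
(c): fails — 3 sees both 0 and 1.
(d): fails — 1 sees both 0 and 2.
Valid on: (b).

(b)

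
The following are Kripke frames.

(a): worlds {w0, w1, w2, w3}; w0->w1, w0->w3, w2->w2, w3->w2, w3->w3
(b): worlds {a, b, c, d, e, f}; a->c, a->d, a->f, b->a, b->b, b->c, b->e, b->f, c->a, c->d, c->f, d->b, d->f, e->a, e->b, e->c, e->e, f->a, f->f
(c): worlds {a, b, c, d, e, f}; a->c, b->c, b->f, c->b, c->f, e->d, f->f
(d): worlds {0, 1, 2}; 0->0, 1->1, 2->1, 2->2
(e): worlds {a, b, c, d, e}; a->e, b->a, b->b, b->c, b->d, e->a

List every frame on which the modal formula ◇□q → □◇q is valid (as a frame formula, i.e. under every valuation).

The schema corresponds to convergence: ∀x ∀y ∀z (Rxy ∧ Rxz → ∃w (Ryw ∧ Rzw)).
(a): fails — Rw0w1 and Rw0w1 but w1 and w1 have no common successor.
(b): satisfies the condition.
(c): fails — Red and Red but d and d have no common successor.
(d): satisfies the condition.
(e): fails — Rbc and Rbc but c and c have no common successor.

(b), (d)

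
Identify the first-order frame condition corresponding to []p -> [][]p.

transitivity: forall x forall y forall z (Rxy & Ryz -> Rxz)

Suppose □p→□□p is valid. Take Rxy, Ryz and set V(p)={w : Rxw}. Then □p at x, so □□p at x, so □p at y, so p at z, i.e. Rxz.
The converse is a direct semantic check.
So the correspondent is transitivity.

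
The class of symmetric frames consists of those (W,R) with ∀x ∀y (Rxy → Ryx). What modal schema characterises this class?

A defining formula is ψ → □◇ψ (the B axiom).

ψ → □◇ψ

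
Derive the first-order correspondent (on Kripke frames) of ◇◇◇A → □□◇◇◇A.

∀x ∀y ∀z ((xR³y ∧ xR²z) → ∃w (y = w ∧ zR³w))

This is a Sahlqvist (Geach-type) schema ◇^3□^0A → □^2◇^3A.
First-order correspondent: ∀x ∀y ∀z ((xR³y ∧ xR²z) → ∃w (y = w ∧ zR³w)).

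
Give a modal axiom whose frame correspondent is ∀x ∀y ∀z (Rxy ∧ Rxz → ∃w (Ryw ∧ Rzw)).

The condition is convergence. The .2 schema ◇□r → □◇r defines it.

◇□r → □◇r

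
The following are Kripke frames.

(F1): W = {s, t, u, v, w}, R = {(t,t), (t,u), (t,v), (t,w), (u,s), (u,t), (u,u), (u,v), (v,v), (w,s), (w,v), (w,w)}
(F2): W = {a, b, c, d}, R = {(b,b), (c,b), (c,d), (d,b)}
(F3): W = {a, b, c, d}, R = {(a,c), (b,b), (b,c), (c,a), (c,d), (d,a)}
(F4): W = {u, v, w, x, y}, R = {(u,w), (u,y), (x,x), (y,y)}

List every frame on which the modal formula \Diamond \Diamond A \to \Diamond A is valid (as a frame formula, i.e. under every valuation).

This is the axiom for transitivity; its first-order frame correspondent is \forall x \forall y \forall z (Rxy \wedge Ryz \to Rxz).
(F1): fails — Rut and Rtw but not Ruw.
(F2): satisfies the condition.
(F3): fails — Rbc and Rcd but not Rbd.
(F4): satisfies the condition.

(F2), (F4)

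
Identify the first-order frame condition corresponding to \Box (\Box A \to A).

shift-reflexivity: \forall x \forall y (Rxy \to Ryy)

Suppose □(□A→A) is valid. Take Rxy and set V(A)={w : Ryw}. Then at y, □A holds; since □(□A→A) at x, □A→A at y, so A at y, i.e. Ryy.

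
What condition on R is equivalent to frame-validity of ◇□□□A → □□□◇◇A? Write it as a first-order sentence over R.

∀x ∀y ∀z ((xRy ∧ xR³z) → ∃w (yR³w ∧ zR²w))

This is a Sahlqvist (Geach-type) schema ◇^1□^3A → □^3◇^2A.
Minimal-valuation argument: fix x; take any y with xR^1y and any z with xR^3z. Set V(A) to the set of worlds R-reachable from y in exactly 3 steps. Then □^3A holds at y, so the antecedent holds at x; validity forces ◇^2A at z, giving a w with zR^2w and yR^3w.
First-order correspondent: ∀x ∀y ∀z ((xRy ∧ xR³z) → ∃w (yR³w ∧ zR²w)).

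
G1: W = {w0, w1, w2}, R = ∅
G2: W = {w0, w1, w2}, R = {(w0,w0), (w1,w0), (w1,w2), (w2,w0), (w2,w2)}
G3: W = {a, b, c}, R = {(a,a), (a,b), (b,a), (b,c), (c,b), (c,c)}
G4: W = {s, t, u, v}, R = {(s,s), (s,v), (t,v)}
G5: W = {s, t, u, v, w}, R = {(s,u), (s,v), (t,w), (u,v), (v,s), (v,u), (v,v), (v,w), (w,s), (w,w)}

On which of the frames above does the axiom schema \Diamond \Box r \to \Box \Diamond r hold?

The schema corresponds to convergence: \forall x \forall y \forall z (Rxy \wedge Rxz \to \exists w (Ryw \wedge Rzw)).
G1: ✓.
G2: ✓.
G3: ✓.
G4: fails — Rss and Rsv but s and v have no common successor.
G5: fails — Rvw and Rvu but w and u have no common successor.

G1, G2, G3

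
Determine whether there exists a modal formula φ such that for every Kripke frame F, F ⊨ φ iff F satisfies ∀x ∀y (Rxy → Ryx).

The condition is symmetry. A defining modal formula is q → □◇q.
Suppose q→□◇q is valid. Take Rxy and set V(q)={x}. Then q at x, so □◇q at x, so ◇q at y, so some z with Ryz has q; z=x, i.e. Ryx.

Definable; q → □◇q defines it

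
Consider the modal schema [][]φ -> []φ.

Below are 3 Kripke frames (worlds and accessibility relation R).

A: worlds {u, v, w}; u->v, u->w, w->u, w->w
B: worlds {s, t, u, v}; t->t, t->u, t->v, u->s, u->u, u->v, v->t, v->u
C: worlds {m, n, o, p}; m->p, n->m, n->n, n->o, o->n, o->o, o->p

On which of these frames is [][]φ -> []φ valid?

The schema corresponds to density: forall x forall y (Rxy -> exists z (Rxz & Rzy)).
A: fails — Ruv but no z with Ruz and Rzv.
B: satisfies the condition.
C: fails — Rmp but no z with Rmz and Rzp.

B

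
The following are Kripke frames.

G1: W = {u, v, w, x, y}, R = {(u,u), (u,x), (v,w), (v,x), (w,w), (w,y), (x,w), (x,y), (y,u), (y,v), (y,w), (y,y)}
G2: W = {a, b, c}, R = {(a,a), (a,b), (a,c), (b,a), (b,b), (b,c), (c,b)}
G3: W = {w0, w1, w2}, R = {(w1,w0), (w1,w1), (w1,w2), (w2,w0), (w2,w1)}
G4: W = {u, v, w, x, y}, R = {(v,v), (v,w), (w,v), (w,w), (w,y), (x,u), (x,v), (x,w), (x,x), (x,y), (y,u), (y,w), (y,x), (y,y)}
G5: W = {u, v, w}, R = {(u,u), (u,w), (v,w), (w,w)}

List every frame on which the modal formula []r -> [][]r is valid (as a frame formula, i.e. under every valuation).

G5

The schema corresponds to transitivity: forall x forall y forall z (Rxy & Ryz -> Rxz).
G1: fails — Rvw and Rwy but not Rvy.
G2: fails — Rcb and Rbc but not Rcc.
G3: fails — Rw2w1 and Rw1w2 but not Rw2w2.
G4: fails — Ryx and Rxv but not Ryv.
G5: satisfies the condition.
Valid on: G5.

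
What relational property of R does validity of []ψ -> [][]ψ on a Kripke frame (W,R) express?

transitivity

This schema is the 4 axiom.
Its frame correspondent is transitivity — forall x forall y forall z (Rxy & Ryz -> Rxz).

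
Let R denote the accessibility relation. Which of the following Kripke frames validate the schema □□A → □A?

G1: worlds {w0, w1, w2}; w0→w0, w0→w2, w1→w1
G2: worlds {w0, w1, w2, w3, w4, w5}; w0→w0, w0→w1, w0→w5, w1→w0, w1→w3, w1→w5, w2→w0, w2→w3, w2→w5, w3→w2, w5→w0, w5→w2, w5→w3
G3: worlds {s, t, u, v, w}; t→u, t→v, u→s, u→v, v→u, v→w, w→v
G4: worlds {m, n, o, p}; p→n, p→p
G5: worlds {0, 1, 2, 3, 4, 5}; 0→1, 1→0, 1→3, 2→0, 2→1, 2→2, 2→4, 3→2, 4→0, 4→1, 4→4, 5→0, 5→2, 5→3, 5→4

G1, G4

Frame correspondent (Sahlqvist): ∀x ∀y (Rxy → ∃z (Rxz ∧ Rzy)) — i.e. density.
G1: condition met.
G2: fails — Rw3w2 but no z with Rw3z and Rzw2.
G3: fails — Ruv but no z with Ruz and Rzv.
G4: condition met.
G5: fails — R10 but no z with R1z and Rz0.
Valid on: G1, G4.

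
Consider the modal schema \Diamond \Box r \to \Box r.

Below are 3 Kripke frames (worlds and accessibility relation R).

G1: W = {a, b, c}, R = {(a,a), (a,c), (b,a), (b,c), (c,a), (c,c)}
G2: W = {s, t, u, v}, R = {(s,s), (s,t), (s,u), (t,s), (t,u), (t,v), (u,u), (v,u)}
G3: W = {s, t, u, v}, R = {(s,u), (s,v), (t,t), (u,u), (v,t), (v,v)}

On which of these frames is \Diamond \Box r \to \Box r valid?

Frame correspondent (Sahlqvist): \forall x \forall y \forall z (Rxy \wedge Rxz \to Ryz) — i.e. the Euclidean property.
G1: satisfies the condition.
G2: fails — Rsu and Rss but not Rus.
G3: fails — Rsv and Rsu but not Rvu.
Valid on: G1.

G1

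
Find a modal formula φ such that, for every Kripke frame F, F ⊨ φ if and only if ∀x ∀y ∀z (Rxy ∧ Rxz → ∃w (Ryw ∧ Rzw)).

A defining formula is ◇□p → □◇p (the .2 axiom).
Suppose ◇□p→□◇p is valid. Take Rxy, Rxz and set V(p)={w : Ryw}. Then □p at y so ◇□p at x, so □◇p at x, so ◇p at z, giving w with Rzw and Ryw.

◇□p → □◇p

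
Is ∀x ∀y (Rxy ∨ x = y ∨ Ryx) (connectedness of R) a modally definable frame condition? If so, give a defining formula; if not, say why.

If a class were modally definable it would be closed under disjoint unions (Goldblatt–Thomason).
Take 3 disjoint single-world reflexive frames: each is trivially connected, but their disjoint union has 3 worlds with no edge between distinct components, so it is not connected.
So the class is not modally definable.

Not modally definable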